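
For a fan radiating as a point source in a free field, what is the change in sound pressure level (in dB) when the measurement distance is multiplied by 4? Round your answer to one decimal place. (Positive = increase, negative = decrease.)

-12.0 dB

Point-source spreading: ΔL = −20·log₁₀(r₂/r₁).
ΔL = −20·log₁₀(4) = -12.04 dB.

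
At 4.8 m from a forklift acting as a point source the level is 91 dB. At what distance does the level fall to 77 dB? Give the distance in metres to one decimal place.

For a point source L₁ − L₂ = 20·log₁₀(r₂/r₁), so r₂ = r₁·10^((L₁−L₂)/20).
r₂ = 4.8·10^((91−77)/20) = 4.8·10^(14.0/20) = 24.06 m.

24.1 m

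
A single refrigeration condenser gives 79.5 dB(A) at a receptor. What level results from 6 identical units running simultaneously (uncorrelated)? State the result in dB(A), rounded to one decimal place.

87.3 dB(A)

L_total = L₁ + 10·log₁₀ N for N identical incoherent sources.
L_total = 79.5 + 10·log₁₀(6) = 79.5 + 7.782 = 87.28 dB(A).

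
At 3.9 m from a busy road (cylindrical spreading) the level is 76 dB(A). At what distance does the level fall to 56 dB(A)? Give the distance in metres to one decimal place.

390.0 m

The 20.0 dB drop corresponds to a distance ratio of 10^(20.0/10) for a line source.
r₂ = 3.9·10^((76−56)/10) = 3.9·10^(20.0/10) = 390.00 m.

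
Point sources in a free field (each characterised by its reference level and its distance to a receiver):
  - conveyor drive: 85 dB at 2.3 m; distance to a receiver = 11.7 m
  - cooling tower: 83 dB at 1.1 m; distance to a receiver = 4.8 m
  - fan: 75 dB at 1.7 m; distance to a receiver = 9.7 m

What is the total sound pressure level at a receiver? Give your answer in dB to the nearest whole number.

Apply inverse-square spreading to bring every level to the receiver, then sum 10^(L/10).
conveyor drive: 85 − 20·log₁₀(11.7/2.3) = 85 − 14.13 = 70.87 dB.
cooling tower: 83 − 20·log₁₀(4.8/1.1) = 83 − 12.80 = 70.20 dB.
fan: 75 − 20·log₁₀(9.7/1.7) = 75 − 15.13 = 59.87 dB.
Σ 10^(L/10) = 2.367e+07 → L_total = 10·log₁₀(2.367e+07) = 73.74 dB.

74 dB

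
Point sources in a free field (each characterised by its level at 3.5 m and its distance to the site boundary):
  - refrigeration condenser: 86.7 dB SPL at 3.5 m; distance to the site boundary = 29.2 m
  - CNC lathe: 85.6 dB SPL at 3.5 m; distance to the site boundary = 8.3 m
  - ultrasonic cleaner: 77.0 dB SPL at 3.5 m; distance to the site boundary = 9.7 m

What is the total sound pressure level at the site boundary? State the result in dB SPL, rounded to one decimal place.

78.9 dB SPL

First find each source's level at the receiver (point-source: −20·log₁₀(r/r_ref)), then combine on an intensity basis.
refrigeration condenser: 86.7 − 20·log₁₀(29.2/3.5) = 86.7 − 18.43 = 68.27 dB SPL.
CNC lathe: 85.6 − 20·log₁₀(8.3/3.5) = 85.6 − 7.50 = 78.10 dB SPL.
ultrasonic cleaner: 77.0 − 20·log₁₀(9.7/3.5) = 77.0 − 8.85 = 68.15 dB SPL.
Σ 10^(L/10) = 7.781e+07 → L_total = 10·log₁₀(7.781e+07) = 78.91 dB SPL.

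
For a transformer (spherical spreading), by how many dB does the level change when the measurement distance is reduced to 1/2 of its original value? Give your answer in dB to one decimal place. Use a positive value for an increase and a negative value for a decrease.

Point-source spreading: ΔL = −20·log₁₀(r₂/r₁).
ΔL = −20·log₁₀(0.5) = +6.02 dB.

+6.0 dB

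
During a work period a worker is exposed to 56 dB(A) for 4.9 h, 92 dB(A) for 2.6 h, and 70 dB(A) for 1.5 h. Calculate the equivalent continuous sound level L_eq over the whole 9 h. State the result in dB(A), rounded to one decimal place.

The energy average is taken in the linear domain: L_eq = 10·log₁₀[(Σ tᵢ·10^(Lᵢ/10))/T], T = 9 h.
Σ tᵢ·10^(Lᵢ/10) = 4.9·10^(56/10) + 2.6·10^(92/10) + 1.5·10^(70/10) = 4.138e+09.
L_eq = 10·log₁₀(4.138e+09/9) = 86.63 dB(A).

86.6 dB(A)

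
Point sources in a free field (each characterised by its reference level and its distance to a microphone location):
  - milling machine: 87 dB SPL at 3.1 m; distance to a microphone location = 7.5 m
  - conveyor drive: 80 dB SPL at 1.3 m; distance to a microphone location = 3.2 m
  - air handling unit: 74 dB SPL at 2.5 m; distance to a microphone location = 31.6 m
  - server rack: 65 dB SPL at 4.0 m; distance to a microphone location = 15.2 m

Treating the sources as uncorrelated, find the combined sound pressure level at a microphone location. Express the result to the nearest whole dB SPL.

Propagate each source to the receiver with L = L_ref − 20·log₁₀(r/r_ref), then add intensities.
milling machine: 87 − 20·log₁₀(7.5/3.1) = 87 − 7.67 = 79.33 dB SPL.
conveyor drive: 80 − 20·log₁₀(3.2/1.3) = 80 − 7.82 = 72.18 dB SPL.
air handling unit: 74 − 20·log₁₀(31.6/2.5) = 74 − 22.03 = 51.97 dB SPL.
server rack: 65 − 20·log₁₀(15.2/4.0) = 65 − 11.60 = 53.40 dB SPL.
Σ 10^(L/10) = 1.025e+08 → L_total = 10·log₁₀(1.025e+08) = 80.11 dB SPL.

80 dB SPL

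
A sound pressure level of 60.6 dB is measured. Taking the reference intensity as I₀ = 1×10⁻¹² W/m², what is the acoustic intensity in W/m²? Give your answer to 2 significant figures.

I/I₀ = 10^(60.6/10) = 1.148e+06, so I = 1.148e+06 × 10⁻¹² W/m².

1.1e-06 W/m²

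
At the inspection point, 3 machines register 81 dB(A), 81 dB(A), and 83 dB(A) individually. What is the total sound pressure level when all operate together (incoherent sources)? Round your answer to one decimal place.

86.5 dB(A)

Incoherent sources combine by intensity addition: L_total = 10·log₁₀(Σ 10^(L_i/10)).
Σ 10^(L/10) = 10^(81/10) + 10^(81/10) + 10^(83/10) = 4.513e+08.
L_total = 10·log₁₀(4.513e+08) = 86.54 dB(A).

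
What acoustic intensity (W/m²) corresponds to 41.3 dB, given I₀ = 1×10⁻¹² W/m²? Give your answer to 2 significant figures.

I = I₀·10^(L/10) = 10⁻¹² × 10^(41.3/10) = 10^(-7.870).

1.3e-08 W/m²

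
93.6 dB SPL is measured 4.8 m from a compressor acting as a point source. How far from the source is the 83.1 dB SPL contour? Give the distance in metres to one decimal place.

The 10.5 dB drop corresponds to a distance ratio of 10^(10.5/20) for a point source.
r₂ = 4.8·10^((93.6−83.1)/20) = 4.8·10^(10.5/20) = 16.08 m.

16.1 m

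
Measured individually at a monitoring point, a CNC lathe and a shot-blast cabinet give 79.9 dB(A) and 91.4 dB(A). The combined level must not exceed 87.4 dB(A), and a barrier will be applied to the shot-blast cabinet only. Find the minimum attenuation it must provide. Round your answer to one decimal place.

4.9 dB

Everything except the shot-blast cabinet sums to 10^(79.9/10) = 9.772e+07 in linear terms, 79.90 dB(A).
To meet 87.4 dB(A) overall, the treated shot-blast cabinet may contribute at most 10^(87.4/10) − 9.772e+07 = 4.518e+08, i.e. 86.55 dB(A).
So the shot-blast cabinet must be reduced from 91.4 to 86.55 dB(A): IL = 4.85 dB.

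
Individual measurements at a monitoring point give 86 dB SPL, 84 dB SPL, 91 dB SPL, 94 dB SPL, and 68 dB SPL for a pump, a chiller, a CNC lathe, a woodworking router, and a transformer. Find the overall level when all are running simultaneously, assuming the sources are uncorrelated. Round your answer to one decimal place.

96.5 dB SPL

Incoherent sources combine by intensity addition: L_total = 10·log₁₀(Σ 10^(L_i/10)).
Σ 10^(L/10) = 10^(86/10) + 10^(84/10) + 10^(91/10) + 10^(94/10) + 10^(68/10) = 4.426e+09.
L_total = 10·log₁₀(4.426e+09) = 96.46 dB SPL.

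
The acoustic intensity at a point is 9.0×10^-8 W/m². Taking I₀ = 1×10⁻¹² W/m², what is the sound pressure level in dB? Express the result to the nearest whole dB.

Dividing by I₀ shifts the exponent by 12: I/I₀ = 9.0×10^4.
L = 10·(0.9542 + 4) = 49.54 dB.

50 dB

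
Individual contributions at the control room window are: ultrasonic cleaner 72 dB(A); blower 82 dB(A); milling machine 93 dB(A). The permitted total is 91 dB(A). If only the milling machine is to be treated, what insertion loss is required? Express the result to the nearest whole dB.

3 dB

Fixed contribution from the other sources: Σ 10^(L/10) = 10^(72/10) + 10^(82/10) = 1.743e+08 (82.41 dB(A)).
To meet 91 dB(A) overall, the treated milling machine may contribute at most 10^(91/10) − 1.743e+08 = 1.085e+09, i.e. 90.35 dB(A).
Required insertion loss = 93 − 90.35 = 2.65 dB.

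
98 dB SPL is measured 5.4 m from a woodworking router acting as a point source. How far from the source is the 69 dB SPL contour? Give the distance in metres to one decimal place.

The 29.0 dB drop corresponds to a distance ratio of 10^(29.0/20) for a point source.
r₂ = 5.4·10^((98−69)/20) = 5.4·10^(29.0/20) = 152.19 m.

152.2 m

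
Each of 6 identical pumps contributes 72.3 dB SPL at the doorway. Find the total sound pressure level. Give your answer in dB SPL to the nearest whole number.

With 6 equal, uncorrelated contributions the intensity is 6× that of one unit, giving a rise of 10·log₁₀ 6.
L_total = 72.3 + 10·log₁₀(6) = 72.3 + 7.782 = 80.08 dB SPL.

80 dB SPL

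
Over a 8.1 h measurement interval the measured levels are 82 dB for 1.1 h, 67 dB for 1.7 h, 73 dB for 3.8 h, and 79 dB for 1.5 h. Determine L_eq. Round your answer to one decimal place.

76.7 dB

L_eq = 10·log₁₀[(1/T)·Σ tᵢ·10^(Lᵢ/10)] with T = 8.1 h.
Σ tᵢ·10^(Lᵢ/10) = 1.1·10^(82/10) + 1.7·10^(67/10) + 3.8·10^(73/10) + 1.5·10^(79/10) = 3.778e+08.
L_eq = 10·log₁₀(3.778e+08/8.1) = 76.69 dB.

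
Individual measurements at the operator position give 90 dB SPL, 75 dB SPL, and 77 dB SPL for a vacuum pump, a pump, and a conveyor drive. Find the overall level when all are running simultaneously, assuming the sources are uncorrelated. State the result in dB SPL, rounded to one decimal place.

90.3 dB SPL

For uncorrelated sources the intensities add, so convert each level to linear form, sum, and take 10·log₁₀ of the total.
Σ 10^(L/10) = 10^(90/10) + 10^(75/10) + 10^(77/10) = 1.082e+09.
L_total = 10·log₁₀(1.082e+09) = 90.34 dB SPL.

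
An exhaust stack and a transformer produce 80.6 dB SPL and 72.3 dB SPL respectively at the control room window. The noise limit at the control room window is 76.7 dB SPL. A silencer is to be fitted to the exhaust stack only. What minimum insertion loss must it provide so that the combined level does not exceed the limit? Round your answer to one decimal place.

Fixed contribution from the other source: Σ 10^(L/10) = 10^(72.3/10) = 1.698e+07 (72.30 dB SPL).
To meet 76.7 dB SPL overall, the treated exhaust stack may contribute at most 10^(76.7/10) − 1.698e+07 = 2.979e+07, i.e. 74.74 dB SPL.
So the exhaust stack must be reduced from 80.6 to 74.74 dB SPL: IL = 5.86 dB.

5.9 dB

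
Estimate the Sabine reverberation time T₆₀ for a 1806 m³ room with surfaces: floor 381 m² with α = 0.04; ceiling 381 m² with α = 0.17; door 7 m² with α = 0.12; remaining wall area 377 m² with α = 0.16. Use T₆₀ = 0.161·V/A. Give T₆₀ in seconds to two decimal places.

2.06 s

A = Σ Sᵢαᵢ = 381·0.04 + 381·0.17 + 7·0.12 + 377·0.16 = 141.17 m².
T₆₀ = 0.161·V/A = 0.161·1806/141.17 = 2.060 s.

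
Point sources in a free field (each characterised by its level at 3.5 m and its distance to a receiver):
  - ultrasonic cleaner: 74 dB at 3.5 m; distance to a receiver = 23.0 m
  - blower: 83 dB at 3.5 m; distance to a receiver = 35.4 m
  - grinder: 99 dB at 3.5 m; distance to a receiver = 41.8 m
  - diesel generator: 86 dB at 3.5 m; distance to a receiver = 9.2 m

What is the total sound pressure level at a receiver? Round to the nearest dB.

Apply inverse-square spreading to bring every level to the receiver, then sum 10^(L/10).
ultrasonic cleaner: 74 − 20·log₁₀(23.0/3.5) = 74 − 16.35 = 57.65 dB.
blower: 83 − 20·log₁₀(35.4/3.5) = 83 − 20.10 = 62.90 dB.
grinder: 99 − 20·log₁₀(41.8/3.5) = 99 − 21.54 = 77.46 dB.
diesel generator: 86 − 20·log₁₀(9.2/3.5) = 86 − 8.39 = 77.61 dB.
Σ 10^(L/10) = 1.158e+08 → L_total = 10·log₁₀(1.158e+08) = 80.64 dB.

81 dB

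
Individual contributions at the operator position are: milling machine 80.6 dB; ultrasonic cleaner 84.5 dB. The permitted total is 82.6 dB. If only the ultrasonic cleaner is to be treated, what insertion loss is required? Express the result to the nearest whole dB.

6 dB

The untreated sources together contribute 10^(80.6/10) = 1.148e+08, i.e. 80.60 dB.
To meet 82.6 dB overall, the treated ultrasonic cleaner may contribute at most 10^(82.6/10) − 1.148e+08 = 6.715e+07, i.e. 78.27 dB.
So the ultrasonic cleaner must be reduced from 84.5 to 78.27 dB: IL = 6.23 dB.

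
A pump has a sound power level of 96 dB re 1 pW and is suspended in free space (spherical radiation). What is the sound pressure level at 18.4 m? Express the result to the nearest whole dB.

60 dB

Free-field spherical radiation: L_p = L_w − 10·log₁₀(4π·r²), r = 18.4 m.
4π·r² = 4254 m², 10·log₁₀ of that is 36.288 dB.
L_p = 96 − 36.288 = 59.71 dB.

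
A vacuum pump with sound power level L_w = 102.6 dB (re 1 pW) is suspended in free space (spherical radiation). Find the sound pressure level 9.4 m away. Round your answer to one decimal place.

Free-field spherical radiation: L_p = L_w − 10·log₁₀(4π·r²), r = 9.4 m.
4π·r² = 1110 m², 10·log₁₀ of that is 30.455 dB.
L_p = 102.6 − 30.455 = 72.15 dB.

72.1 dB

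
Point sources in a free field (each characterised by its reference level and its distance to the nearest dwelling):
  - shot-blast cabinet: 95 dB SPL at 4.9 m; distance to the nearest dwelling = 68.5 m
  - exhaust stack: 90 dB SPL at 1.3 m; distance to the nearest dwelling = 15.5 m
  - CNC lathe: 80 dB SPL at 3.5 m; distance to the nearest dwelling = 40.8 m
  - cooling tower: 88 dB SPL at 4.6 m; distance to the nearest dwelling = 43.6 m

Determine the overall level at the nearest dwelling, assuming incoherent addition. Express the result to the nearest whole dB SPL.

75 dB SPL

Apply inverse-square spreading to bring every level to the receiver, then sum 10^(L/10).
shot-blast cabinet: 95 − 20·log₁₀(68.5/4.9) = 95 − 22.91 = 72.09 dB SPL.
exhaust stack: 90 − 20·log₁₀(15.5/1.3) = 90 − 21.53 = 68.47 dB SPL.
CNC lathe: 80 − 20·log₁₀(40.8/3.5) = 80 − 21.33 = 58.67 dB SPL.
cooling tower: 88 − 20·log₁₀(43.6/4.6) = 88 − 19.53 = 68.47 dB SPL.
Σ 10^(L/10) = 3.097e+07 → L_total = 10·log₁₀(3.097e+07) = 74.91 dB SPL.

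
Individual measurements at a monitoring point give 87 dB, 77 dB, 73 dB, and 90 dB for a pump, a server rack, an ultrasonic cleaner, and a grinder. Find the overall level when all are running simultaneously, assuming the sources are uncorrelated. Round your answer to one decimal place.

92.0 dB

Incoherent sources combine by intensity addition: L_total = 10·log₁₀(Σ 10^(L_i/10)).
Σ 10^(L/10) = 10^(87/10) + 10^(77/10) + 10^(73/10) + 10^(90/10) = 1.571e+09.
L_total = 10·log₁₀(1.571e+09) = 91.96 dB.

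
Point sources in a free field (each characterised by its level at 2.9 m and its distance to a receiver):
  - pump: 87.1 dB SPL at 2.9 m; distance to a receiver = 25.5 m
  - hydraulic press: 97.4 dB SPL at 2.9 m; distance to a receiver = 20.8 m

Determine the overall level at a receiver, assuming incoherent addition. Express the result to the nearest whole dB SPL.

Apply inverse-square spreading to bring every level to the receiver, then sum 10^(L/10).
pump: 87.1 − 20·log₁₀(25.5/2.9) = 87.1 − 18.88 = 68.22 dB SPL.
hydraulic press: 97.4 − 20·log₁₀(20.8/2.9) = 97.4 − 17.11 = 80.29 dB SPL.
Σ 10^(L/10) = 1.135e+08 → L_total = 10·log₁₀(1.135e+08) = 80.55 dB SPL.

81 dB SPL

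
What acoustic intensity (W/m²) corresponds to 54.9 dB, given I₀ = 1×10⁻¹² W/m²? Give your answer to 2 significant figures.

3.1e-07 W/m²

I/I₀ = 10^(54.9/10) = 3.09e+05, so I = 3.09e+05 × 10⁻¹² W/m².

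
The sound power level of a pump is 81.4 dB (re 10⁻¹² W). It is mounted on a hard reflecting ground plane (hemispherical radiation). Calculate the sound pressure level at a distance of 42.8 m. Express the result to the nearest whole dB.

L_p = L_w − 10·log₁₀(2π·r²) with r = 42.8 m.
2π·r² = 1.151e+04 m², 10·log₁₀ of that is 40.611 dB.
L_p = 81.4 − 40.611 = 40.79 dB.

41 dB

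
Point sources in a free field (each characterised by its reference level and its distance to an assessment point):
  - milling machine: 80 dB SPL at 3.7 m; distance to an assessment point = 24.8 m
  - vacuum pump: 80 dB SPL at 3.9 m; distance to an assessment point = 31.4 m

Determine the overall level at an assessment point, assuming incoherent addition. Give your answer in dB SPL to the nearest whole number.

66 dB SPL

Propagate each source to the receiver with L = L_ref − 20·log₁₀(r/r_ref), then add intensities.
milling machine: 80 − 20·log₁₀(24.8/3.7) = 80 − 16.52 = 63.48 dB SPL.
vacuum pump: 80 − 20·log₁₀(31.4/3.9) = 80 − 18.12 = 61.88 dB SPL.
Σ 10^(L/10) = 3.769e+06 → L_total = 10·log₁₀(3.769e+06) = 65.76 dB SPL.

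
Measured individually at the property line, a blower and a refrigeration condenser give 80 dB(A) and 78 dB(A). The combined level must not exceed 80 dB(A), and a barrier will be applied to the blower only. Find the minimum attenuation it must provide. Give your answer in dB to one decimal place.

4.3 dB

The untreated sources together contribute 10^(78/10) = 6.310e+07, i.e. 78.00 dB(A).
The limit corresponds to 10^(80/10) = 1.000e+08; subtracting the fixed part leaves 3.690e+07 for the blower, i.e. 75.67 dB(A).
So the blower must be reduced from 80 to 75.67 dB(A): IL = 4.33 dB.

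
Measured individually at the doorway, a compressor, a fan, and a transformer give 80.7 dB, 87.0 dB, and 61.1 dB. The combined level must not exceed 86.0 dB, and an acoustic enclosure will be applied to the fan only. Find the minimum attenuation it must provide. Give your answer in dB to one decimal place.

2.5 dB

Fixed contribution from the other sources: Σ 10^(L/10) = 10^(80.7/10) + 10^(61.1/10) = 1.188e+08 (80.75 dB).
To meet 86.0 dB overall, the treated fan may contribute at most 10^(86.0/10) − 1.188e+08 = 2.793e+08, i.e. 84.46 dB.
Required insertion loss = 87.0 − 84.46 = 2.54 dB.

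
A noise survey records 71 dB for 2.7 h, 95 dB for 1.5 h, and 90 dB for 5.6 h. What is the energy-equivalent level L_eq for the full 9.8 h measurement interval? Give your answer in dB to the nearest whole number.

90 dB

L_eq = 10·log₁₀[(1/T)·Σ tᵢ·10^(Lᵢ/10)] with T = 9.8 h.
Σ tᵢ·10^(Lᵢ/10) = 2.7·10^(71/10) + 1.5·10^(95/10) + 5.6·10^(90/10) = 1.038e+10.
L_eq = 10·log₁₀(1.038e+10/9.8) = 90.25 dB.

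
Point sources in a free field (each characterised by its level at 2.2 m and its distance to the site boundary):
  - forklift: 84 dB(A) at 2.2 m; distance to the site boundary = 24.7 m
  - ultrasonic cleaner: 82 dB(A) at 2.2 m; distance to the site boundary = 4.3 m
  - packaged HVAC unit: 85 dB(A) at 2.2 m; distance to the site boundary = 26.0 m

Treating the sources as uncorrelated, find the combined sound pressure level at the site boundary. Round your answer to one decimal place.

76.6 dB(A)

First find each source's level at the receiver (point-source: −20·log₁₀(r/r_ref)), then combine on an intensity basis.
forklift: 84 − 20·log₁₀(24.7/2.2) = 84 − 21.01 = 62.99 dB(A).
ultrasonic cleaner: 82 − 20·log₁₀(4.3/2.2) = 82 − 5.82 = 76.18 dB(A).
packaged HVAC unit: 85 − 20·log₁₀(26.0/2.2) = 85 − 21.45 = 63.55 dB(A).
Σ 10^(L/10) = 4.574e+07 → L_total = 10·log₁₀(4.574e+07) = 76.60 dB(A).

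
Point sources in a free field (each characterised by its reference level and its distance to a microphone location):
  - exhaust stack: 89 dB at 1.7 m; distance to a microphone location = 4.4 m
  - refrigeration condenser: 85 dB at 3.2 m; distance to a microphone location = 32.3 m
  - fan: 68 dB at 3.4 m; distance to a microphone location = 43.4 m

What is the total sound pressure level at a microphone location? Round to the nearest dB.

81 dB

First find each source's level at the receiver (point-source: −20·log₁₀(r/r_ref)), then combine on an intensity basis.
exhaust stack: 89 − 20·log₁₀(4.4/1.7) = 89 − 8.26 = 80.74 dB.
refrigeration condenser: 85 − 20·log₁₀(32.3/3.2) = 85 − 20.08 = 64.92 dB.
fan: 68 − 20·log₁₀(43.4/3.4) = 68 − 22.12 = 45.88 dB.
Σ 10^(L/10) = 1.217e+08 → L_total = 10·log₁₀(1.217e+08) = 80.85 dB.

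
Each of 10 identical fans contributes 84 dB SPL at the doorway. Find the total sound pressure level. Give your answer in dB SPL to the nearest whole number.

With 10 equal, uncorrelated contributions the intensity is 10× that of one unit, giving a rise of 10·log₁₀ 10.
L_total = 84 + 10·log₁₀(10) = 84 + 10.000 = 94.00 dB SPL.

94 dB SPL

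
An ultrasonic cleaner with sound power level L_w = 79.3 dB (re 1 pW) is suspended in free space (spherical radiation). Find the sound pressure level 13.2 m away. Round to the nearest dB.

The power spreads over a sphere of area 4π·r², so L_p = L_w − 10·log₁₀(4π·r²).
4π·r² = 2190 m², 10·log₁₀ of that is 33.404 dB.
L_p = 79.3 − 33.404 = 45.90 dB.

46 dB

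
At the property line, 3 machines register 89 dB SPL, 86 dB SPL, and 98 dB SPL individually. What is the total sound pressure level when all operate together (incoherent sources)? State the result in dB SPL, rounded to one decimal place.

98.8 dB SPL

Incoherent sources combine by intensity addition: L_total = 10·log₁₀(Σ 10^(L_i/10)).
Σ 10^(L/10) = 10^(89/10) + 10^(86/10) + 10^(98/10) = 7.502e+09.
L_total = 10·log₁₀(7.502e+09) = 98.75 dB SPL.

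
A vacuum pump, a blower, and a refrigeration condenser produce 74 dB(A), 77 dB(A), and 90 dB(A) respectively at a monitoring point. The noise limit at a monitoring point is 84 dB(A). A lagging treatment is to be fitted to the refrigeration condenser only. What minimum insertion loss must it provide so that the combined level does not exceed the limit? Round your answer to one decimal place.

7.5 dB

Everything except the refrigeration condenser sums to 10^(74/10) + 10^(77/10) = 7.524e+07 in linear terms, 78.76 dB(A).
The limit corresponds to 10^(84/10) = 2.512e+08; subtracting the fixed part leaves 1.760e+08 for the refrigeration condenser, i.e. 82.45 dB(A).
Required insertion loss = 90 − 82.45 = 7.55 dB.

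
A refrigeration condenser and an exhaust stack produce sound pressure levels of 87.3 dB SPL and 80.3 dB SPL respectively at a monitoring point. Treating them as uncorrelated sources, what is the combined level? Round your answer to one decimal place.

Incoherent sources combine by intensity addition: L_total = 10·log₁₀(Σ 10^(L_i/10)).
Σ 10^(L/10) = 10^(87.3/10) + 10^(80.3/10) = 6.442e+08.
L_total = 10·log₁₀(6.442e+08) = 88.09 dB SPL.

88.1 dB SPL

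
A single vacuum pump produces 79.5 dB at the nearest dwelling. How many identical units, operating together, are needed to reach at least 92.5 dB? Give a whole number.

N identical sources give L₁ + 10·log₁₀ N, so require 10·log₁₀ N ≥ 92.5 − 79.5 = 13.0 dB.
N ≥ 10^(13.0/10) = 19.953, so N = 20.

20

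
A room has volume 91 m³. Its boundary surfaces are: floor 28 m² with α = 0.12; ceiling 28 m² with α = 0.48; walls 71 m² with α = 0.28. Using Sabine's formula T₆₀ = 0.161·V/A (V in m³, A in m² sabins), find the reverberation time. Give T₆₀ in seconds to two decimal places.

0.40 s

A = Σ Sᵢαᵢ = 28·0.12 + 28·0.48 + 71·0.28 = 36.68 m².
T₆₀ = 0.161·V/A = 0.161·91/36.68 = 0.399 s.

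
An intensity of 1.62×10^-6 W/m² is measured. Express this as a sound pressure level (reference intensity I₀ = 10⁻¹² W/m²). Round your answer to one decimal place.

62.1 dB

I/I₀ = 1.62×10^-6/10⁻¹² = 1.62×10^6, and L = 10·log₁₀(I/I₀).
L = 10·(0.2095 + 6) = 62.10 dB.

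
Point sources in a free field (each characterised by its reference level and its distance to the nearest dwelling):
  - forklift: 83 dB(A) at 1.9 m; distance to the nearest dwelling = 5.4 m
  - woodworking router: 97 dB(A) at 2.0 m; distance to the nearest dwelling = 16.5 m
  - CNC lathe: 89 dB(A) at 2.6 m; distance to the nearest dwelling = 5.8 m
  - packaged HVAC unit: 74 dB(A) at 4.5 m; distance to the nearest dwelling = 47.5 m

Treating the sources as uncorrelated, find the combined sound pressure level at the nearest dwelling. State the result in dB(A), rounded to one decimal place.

84.1 dB(A)

Propagate each source to the receiver with L = L_ref − 20·log₁₀(r/r_ref), then add intensities.
forklift: 83 − 20·log₁₀(5.4/1.9) = 83 − 9.07 = 73.93 dB(A).
woodworking router: 97 − 20·log₁₀(16.5/2.0) = 97 − 18.33 = 78.67 dB(A).
CNC lathe: 89 − 20·log₁₀(5.8/2.6) = 89 − 6.97 = 82.03 dB(A).
packaged HVAC unit: 74 − 20·log₁₀(47.5/4.5) = 74 − 20.47 = 53.53 dB(A).
Σ 10^(L/10) = 2.582e+08 → L_total = 10·log₁₀(2.582e+08) = 84.12 dB(A).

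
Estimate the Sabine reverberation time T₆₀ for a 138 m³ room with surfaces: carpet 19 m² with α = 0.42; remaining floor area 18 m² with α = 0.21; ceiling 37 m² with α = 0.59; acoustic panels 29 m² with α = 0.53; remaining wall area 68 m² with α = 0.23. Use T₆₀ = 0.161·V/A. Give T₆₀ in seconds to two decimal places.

A = Σ Sᵢαᵢ = 19·0.42 + 18·0.21 + 37·0.59 + 29·0.53 + 68·0.23 = 64.60 m².
T₆₀ = 0.161 × 138 / 64.60 = 0.344 s.

0.34 s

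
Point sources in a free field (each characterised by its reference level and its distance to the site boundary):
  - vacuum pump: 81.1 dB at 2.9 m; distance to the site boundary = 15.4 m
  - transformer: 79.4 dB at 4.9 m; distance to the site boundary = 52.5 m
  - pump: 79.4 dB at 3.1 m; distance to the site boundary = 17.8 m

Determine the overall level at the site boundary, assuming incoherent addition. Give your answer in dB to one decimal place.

69.0 dB

Apply inverse-square spreading to bring every level to the receiver, then sum 10^(L/10).
vacuum pump: 81.1 − 20·log₁₀(15.4/2.9) = 81.1 − 14.50 = 66.60 dB.
transformer: 79.4 − 20·log₁₀(52.5/4.9) = 79.4 − 20.60 = 58.80 dB.
pump: 79.4 − 20·log₁₀(17.8/3.1) = 79.4 − 15.18 = 64.22 dB.
Σ 10^(L/10) = 7.969e+06 → L_total = 10·log₁₀(7.969e+06) = 69.01 dB.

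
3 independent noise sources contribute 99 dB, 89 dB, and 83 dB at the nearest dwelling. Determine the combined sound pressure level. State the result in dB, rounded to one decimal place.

Incoherent sources combine by intensity addition: L_total = 10·log₁₀(Σ 10^(L_i/10)).
Σ 10^(L/10) = 10^(99/10) + 10^(89/10) + 10^(83/10) = 8.937e+09.
L_total = 10·log₁₀(8.937e+09) = 99.51 dB.

99.5 dB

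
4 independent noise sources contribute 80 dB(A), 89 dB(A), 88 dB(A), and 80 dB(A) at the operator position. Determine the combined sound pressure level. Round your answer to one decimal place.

92.1 dB(A)

Incoherent sources combine by intensity addition: L_total = 10·log₁₀(Σ 10^(L_i/10)).
Σ 10^(L/10) = 10^(80/10) + 10^(89/10) + 10^(88/10) + 10^(80/10) = 1.625e+09.
L_total = 10·log₁₀(1.625e+09) = 92.11 dB(A).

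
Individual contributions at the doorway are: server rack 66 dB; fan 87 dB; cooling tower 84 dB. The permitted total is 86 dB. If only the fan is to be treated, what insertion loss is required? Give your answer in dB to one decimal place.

The untreated sources together contribute 10^(66/10) + 10^(84/10) = 2.552e+08, i.e. 84.07 dB.
To meet 86 dB overall, the treated fan may contribute at most 10^(86/10) − 2.552e+08 = 1.429e+08, i.e. 81.55 dB.
So the fan must be reduced from 87 to 81.55 dB: IL = 5.45 dB.

5.4 dB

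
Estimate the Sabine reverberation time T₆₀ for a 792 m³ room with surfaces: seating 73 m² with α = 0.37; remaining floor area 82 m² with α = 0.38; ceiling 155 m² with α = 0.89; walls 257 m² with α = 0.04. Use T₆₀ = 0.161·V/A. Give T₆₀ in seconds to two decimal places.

Total absorption A = 73·0.37 + 82·0.38 + 155·0.89 + 257·0.04 = 206.40 m² sabins.
T₆₀ = 0.161·V/A = 0.161·792/206.40 = 0.618 s.

0.62 s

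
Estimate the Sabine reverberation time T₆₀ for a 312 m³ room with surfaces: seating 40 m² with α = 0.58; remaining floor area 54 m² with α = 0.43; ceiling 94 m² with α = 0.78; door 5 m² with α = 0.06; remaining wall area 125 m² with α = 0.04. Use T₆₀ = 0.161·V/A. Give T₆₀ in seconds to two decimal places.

A = Σ Sᵢαᵢ = 40·0.58 + 54·0.43 + 94·0.78 + 5·0.06 + 125·0.04 = 125.04 m².
T₆₀ = 0.161·V/A = 0.161·312/125.04 = 0.402 s.

0.40 s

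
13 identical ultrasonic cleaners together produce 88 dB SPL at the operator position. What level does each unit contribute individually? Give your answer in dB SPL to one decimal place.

For N identical incoherent sources L_total = L₁ + 10·log₁₀ N, so L₁ = 88 − 10·log₁₀(13) = 88 − 11.139.

76.9 dB SPL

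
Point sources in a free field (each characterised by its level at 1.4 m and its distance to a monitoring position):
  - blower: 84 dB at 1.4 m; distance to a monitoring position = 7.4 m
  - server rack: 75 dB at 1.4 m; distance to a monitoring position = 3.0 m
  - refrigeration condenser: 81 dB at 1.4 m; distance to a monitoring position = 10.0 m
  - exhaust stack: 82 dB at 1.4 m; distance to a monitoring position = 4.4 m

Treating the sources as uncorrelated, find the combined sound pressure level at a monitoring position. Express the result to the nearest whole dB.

75 dB

Apply inverse-square spreading to bring every level to the receiver, then sum 10^(L/10).
blower: 84 − 20·log₁₀(7.4/1.4) = 84 − 14.46 = 69.54 dB.
server rack: 75 − 20·log₁₀(3.0/1.4) = 75 − 6.62 = 68.38 dB.
refrigeration condenser: 81 − 20·log₁₀(10.0/1.4) = 81 − 17.08 = 63.92 dB.
exhaust stack: 82 − 20·log₁₀(4.4/1.4) = 82 − 9.95 = 72.05 dB.
Σ 10^(L/10) = 3.439e+07 → L_total = 10·log₁₀(3.439e+07) = 75.36 dB.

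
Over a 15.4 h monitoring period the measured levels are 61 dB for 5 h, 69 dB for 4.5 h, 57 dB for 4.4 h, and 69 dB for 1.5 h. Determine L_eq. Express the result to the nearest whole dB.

L_eq = 10·log₁₀[(1/T)·Σ tᵢ·10^(Lᵢ/10)] with T = 15.4 h.
Σ tᵢ·10^(Lᵢ/10) = 5·10^(61/10) + 4.5·10^(69/10) + 4.4·10^(57/10) + 1.5·10^(69/10) = 5.616e+07.
L_eq = 10·log₁₀(5.616e+07/15.4) = 65.62 dB.

66 dB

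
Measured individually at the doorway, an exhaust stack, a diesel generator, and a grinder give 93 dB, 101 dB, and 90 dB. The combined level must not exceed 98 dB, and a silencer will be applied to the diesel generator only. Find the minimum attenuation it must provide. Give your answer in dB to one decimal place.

The untreated sources together contribute 10^(93/10) + 10^(90/10) = 2.995e+09, i.e. 94.76 dB.
To meet 98 dB overall, the treated diesel generator may contribute at most 10^(98/10) − 2.995e+09 = 3.314e+09, i.e. 95.20 dB.
Required insertion loss = 101 − 95.20 = 5.80 dB.

5.8 dB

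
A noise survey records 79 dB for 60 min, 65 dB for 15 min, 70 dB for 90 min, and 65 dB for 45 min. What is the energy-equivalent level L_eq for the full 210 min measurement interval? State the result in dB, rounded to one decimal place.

74.5 dB

Weight each interval's intensity by its duration and average over T = 210 min:
Σ tᵢ·10^(Lᵢ/10) = 60·10^(79/10) + 15·10^(65/10) + 90·10^(70/10) + 45·10^(65/10) = 5.856e+09.
L_eq = 10·log₁₀(5.856e+09/210) = 74.45 dB.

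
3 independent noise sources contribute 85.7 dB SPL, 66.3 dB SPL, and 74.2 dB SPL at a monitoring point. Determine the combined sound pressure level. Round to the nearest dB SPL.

86 dB SPL

For uncorrelated sources the intensities add, so convert each level to linear form, sum, and take 10·log₁₀ of the total.
Σ 10^(L/10) = 10^(85.7/10) + 10^(66.3/10) + 10^(74.2/10) = 4.021e+08.
L_total = 10·log₁₀(4.021e+08) = 86.04 dB SPL.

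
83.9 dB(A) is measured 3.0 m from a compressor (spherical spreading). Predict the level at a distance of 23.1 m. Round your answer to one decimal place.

66.2 dB(A)

Point-source attenuation: ΔL = 20·log₁₀(r₂/r₁) = 20·log₁₀(23.1/3.0) = 17.730 dB.
L₂ = 83.9 − 20·log₁₀(23.1/3.0) = 83.9 − 17.730 = 66.17 dB(A).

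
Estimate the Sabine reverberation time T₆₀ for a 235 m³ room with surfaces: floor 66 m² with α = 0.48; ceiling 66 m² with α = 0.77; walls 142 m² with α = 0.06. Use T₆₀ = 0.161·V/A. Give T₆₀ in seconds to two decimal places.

0.42 s

Total absorption A = 66·0.48 + 66·0.77 + 142·0.06 = 91.02 m² sabins.
T₆₀ = 0.161·V/A = 0.161·235/91.02 = 0.416 s.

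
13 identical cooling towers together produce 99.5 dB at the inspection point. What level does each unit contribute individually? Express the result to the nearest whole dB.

88 dB

Dividing the total intensity by 13 lowers the level by 10·log₁₀ 13 = 11.139 dB: L₁ = 99.5 − 11.139.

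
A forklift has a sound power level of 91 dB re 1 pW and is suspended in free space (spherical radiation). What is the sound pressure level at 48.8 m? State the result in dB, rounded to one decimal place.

Free-field spherical radiation: L_p = L_w − 10·log₁₀(4π·r²), r = 48.8 m.
4π·r² = 2.993e+04 m², 10·log₁₀ of that is 44.760 dB.
L_p = 91 − 44.760 = 46.24 dB.

46.2 dB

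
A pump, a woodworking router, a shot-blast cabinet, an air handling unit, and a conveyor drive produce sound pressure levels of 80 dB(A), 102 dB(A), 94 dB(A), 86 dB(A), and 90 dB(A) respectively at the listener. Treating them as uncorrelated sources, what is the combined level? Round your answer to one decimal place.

Incoherent sources combine by intensity addition: L_total = 10·log₁₀(Σ 10^(L_i/10)).
Σ 10^(L/10) = 10^(80/10) + 10^(102/10) + 10^(94/10) + 10^(86/10) + 10^(90/10) = 1.986e+10.
L_total = 10·log₁₀(1.986e+10) = 102.98 dB(A).

103.0 dB(A)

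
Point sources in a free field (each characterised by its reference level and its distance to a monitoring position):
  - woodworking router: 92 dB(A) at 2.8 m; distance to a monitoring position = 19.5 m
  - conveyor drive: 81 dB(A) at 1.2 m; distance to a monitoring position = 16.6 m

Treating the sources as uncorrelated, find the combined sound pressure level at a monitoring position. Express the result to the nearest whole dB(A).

Apply inverse-square spreading to bring every level to the receiver, then sum 10^(L/10).
woodworking router: 92 − 20·log₁₀(19.5/2.8) = 92 − 16.86 = 75.14 dB(A).
conveyor drive: 81 − 20·log₁₀(16.6/1.2) = 81 − 22.82 = 58.18 dB(A).
Σ 10^(L/10) = 3.334e+07 → L_total = 10·log₁₀(3.334e+07) = 75.23 dB(A).

75 dB(A)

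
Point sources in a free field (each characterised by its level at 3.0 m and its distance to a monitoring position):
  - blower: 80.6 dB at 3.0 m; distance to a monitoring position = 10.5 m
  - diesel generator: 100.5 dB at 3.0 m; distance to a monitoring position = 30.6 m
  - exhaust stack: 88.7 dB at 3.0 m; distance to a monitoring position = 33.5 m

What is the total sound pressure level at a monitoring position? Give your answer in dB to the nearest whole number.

81 dB

Propagate each source to the receiver with L = L_ref − 20·log₁₀(r/r_ref), then add intensities.
blower: 80.6 − 20·log₁₀(10.5/3.0) = 80.6 − 10.88 = 69.72 dB.
diesel generator: 100.5 − 20·log₁₀(30.6/3.0) = 100.5 − 20.17 = 80.33 dB.
exhaust stack: 88.7 − 20·log₁₀(33.5/3.0) = 88.7 − 20.96 = 67.74 dB.
Σ 10^(L/10) = 1.232e+08 → L_total = 10·log₁₀(1.232e+08) = 80.90 dB.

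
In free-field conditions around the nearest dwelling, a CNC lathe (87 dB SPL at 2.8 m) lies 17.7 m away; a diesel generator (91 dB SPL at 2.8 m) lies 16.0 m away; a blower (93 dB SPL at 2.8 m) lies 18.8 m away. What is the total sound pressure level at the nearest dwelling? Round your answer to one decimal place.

79.8 dB SPL

First find each source's level at the receiver (point-source: −20·log₁₀(r/r_ref)), then combine on an intensity basis.
CNC lathe: 87 − 20·log₁₀(17.7/2.8) = 87 − 16.02 = 70.98 dB SPL.
diesel generator: 91 − 20·log₁₀(16.0/2.8) = 91 − 15.14 = 75.86 dB SPL.
blower: 93 − 20·log₁₀(18.8/2.8) = 93 − 16.54 = 76.46 dB SPL.
Σ 10^(L/10) = 9.536e+07 → L_total = 10·log₁₀(9.536e+07) = 79.79 dB SPL.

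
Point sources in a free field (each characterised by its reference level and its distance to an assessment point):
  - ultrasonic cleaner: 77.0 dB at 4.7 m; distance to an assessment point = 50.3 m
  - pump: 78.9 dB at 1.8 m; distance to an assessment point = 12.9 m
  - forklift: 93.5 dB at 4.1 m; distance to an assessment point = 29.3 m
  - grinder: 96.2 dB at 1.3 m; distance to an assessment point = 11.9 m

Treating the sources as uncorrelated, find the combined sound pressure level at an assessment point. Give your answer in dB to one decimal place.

Apply inverse-square spreading to bring every level to the receiver, then sum 10^(L/10).
ultrasonic cleaner: 77.0 − 20·log₁₀(50.3/4.7) = 77.0 − 20.59 = 56.41 dB.
pump: 78.9 − 20·log₁₀(12.9/1.8) = 78.9 − 17.11 = 61.79 dB.
forklift: 93.5 − 20·log₁₀(29.3/4.1) = 93.5 − 17.08 = 76.42 dB.
grinder: 96.2 − 20·log₁₀(11.9/1.3) = 96.2 − 19.23 = 76.97 dB.
Σ 10^(L/10) = 9.554e+07 → L_total = 10·log₁₀(9.554e+07) = 79.80 dB.

79.8 dB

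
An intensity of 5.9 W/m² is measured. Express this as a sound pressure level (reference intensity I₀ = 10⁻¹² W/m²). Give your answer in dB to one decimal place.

127.7 dB

L = 10·log₁₀(I/I₀) = 10·log₁₀(5.9/10⁻¹²) = 10·log₁₀(5.9×10^12).
L = 10·(0.7709 + 12) = 127.71 dB.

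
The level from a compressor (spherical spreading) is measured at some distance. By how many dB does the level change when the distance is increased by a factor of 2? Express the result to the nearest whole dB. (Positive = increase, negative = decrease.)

-6 dB

With spherical spreading the level changes by −20·log₁₀(r₂/r₁).
ΔL = −20·log₁₀(2) = -6.02 dB.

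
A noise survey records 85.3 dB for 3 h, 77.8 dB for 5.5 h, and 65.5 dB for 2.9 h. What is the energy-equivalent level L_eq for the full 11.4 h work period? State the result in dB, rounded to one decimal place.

80.8 dB

Weight each interval's intensity by its duration and average over T = 11.4 h:
Σ tᵢ·10^(Lᵢ/10) = 3·10^(85.3/10) + 5.5·10^(77.8/10) + 2.9·10^(65.5/10) = 1.358e+09.
L_eq = 10·log₁₀(1.358e+09/11.4) = 80.76 dB.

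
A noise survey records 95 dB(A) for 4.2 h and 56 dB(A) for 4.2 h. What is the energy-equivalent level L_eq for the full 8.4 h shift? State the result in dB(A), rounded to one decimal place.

Weight each interval's intensity by its duration and average over T = 8.4 h:
Σ tᵢ·10^(Lᵢ/10) = 4.2·10^(95/10) + 4.2·10^(56/10) = 1.328e+10.
L_eq = 10·log₁₀(1.328e+10/8.4) = 91.99 dB(A).

92.0 dB(A)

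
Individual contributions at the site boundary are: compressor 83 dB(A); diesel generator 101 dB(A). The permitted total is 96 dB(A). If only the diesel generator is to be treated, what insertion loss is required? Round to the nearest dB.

Fixed contribution from the other source: Σ 10^(L/10) = 10^(83/10) = 1.995e+08 (83.00 dB(A)).
To meet 96 dB(A) overall, the treated diesel generator may contribute at most 10^(96/10) − 1.995e+08 = 3.782e+09, i.e. 95.78 dB(A).
So the diesel generator must be reduced from 101 to 95.78 dB(A): IL = 5.22 dB.

5 dB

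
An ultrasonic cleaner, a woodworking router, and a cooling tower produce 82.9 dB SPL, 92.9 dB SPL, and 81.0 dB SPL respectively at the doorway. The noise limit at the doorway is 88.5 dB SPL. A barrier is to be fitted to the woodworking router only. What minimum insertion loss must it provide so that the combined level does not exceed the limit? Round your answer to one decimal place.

The untreated sources together contribute 10^(82.9/10) + 10^(81.0/10) = 3.209e+08, i.e. 85.06 dB SPL.
The limit corresponds to 10^(88.5/10) = 7.079e+08; subtracting the fixed part leaves 3.871e+08 for the woodworking router, i.e. 85.88 dB SPL.
Required insertion loss = 92.9 − 85.88 = 7.02 dB.

7.0 dB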